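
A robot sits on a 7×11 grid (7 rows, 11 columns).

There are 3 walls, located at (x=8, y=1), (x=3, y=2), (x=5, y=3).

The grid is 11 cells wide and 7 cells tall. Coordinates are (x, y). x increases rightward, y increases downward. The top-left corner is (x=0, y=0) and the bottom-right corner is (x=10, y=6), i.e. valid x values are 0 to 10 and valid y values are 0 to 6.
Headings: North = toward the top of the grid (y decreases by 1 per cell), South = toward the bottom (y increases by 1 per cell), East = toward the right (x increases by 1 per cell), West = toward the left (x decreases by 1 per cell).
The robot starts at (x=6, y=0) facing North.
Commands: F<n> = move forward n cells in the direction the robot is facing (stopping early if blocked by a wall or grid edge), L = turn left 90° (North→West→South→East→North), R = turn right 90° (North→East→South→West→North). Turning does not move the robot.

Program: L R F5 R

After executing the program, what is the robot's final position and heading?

Answer: Final position: (x=6, y=0), facing East

Derivation:
Start: (x=6, y=0), facing North
  L: turn left, now facing West
  R: turn right, now facing North
  F5: move forward 0/5 (blocked), now at (x=6, y=0)
  R: turn right, now facing East
Final: (x=6, y=0), facing East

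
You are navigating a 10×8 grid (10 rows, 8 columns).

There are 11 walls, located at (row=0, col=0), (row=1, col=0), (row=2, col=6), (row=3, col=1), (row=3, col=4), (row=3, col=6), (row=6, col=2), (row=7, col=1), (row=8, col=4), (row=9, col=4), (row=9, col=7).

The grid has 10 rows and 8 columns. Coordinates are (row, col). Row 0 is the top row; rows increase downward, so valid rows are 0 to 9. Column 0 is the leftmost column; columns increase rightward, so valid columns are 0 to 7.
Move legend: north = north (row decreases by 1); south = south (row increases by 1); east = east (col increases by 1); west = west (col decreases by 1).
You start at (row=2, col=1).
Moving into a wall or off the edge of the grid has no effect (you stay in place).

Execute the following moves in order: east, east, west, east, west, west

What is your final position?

Start: (row=2, col=1)
  east (east): (row=2, col=1) -> (row=2, col=2)
  east (east): (row=2, col=2) -> (row=2, col=3)
  west (west): (row=2, col=3) -> (row=2, col=2)
  east (east): (row=2, col=2) -> (row=2, col=3)
  west (west): (row=2, col=3) -> (row=2, col=2)
  west (west): (row=2, col=2) -> (row=2, col=1)
Final: (row=2, col=1)

Answer: Final position: (row=2, col=1)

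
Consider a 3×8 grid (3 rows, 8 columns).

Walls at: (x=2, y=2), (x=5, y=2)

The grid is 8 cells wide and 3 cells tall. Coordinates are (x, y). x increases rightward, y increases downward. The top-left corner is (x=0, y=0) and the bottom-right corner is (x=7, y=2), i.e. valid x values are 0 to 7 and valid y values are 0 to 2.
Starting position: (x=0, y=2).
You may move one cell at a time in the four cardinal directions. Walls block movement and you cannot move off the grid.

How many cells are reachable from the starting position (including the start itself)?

Answer: Reachable cells: 22

Derivation:
BFS flood-fill from (x=0, y=2):
  Distance 0: (x=0, y=2)
  Distance 1: (x=0, y=1), (x=1, y=2)
  Distance 2: (x=0, y=0), (x=1, y=1)
  Distance 3: (x=1, y=0), (x=2, y=1)
  Distance 4: (x=2, y=0), (x=3, y=1)
  Distance 5: (x=3, y=0), (x=4, y=1), (x=3, y=2)
  Distance 6: (x=4, y=0), (x=5, y=1), (x=4, y=2)
  Distance 7: (x=5, y=0), (x=6, y=1)
  Distance 8: (x=6, y=0), (x=7, y=1), (x=6, y=2)
  Distance 9: (x=7, y=0), (x=7, y=2)
Total reachable: 22 (grid has 22 open cells total)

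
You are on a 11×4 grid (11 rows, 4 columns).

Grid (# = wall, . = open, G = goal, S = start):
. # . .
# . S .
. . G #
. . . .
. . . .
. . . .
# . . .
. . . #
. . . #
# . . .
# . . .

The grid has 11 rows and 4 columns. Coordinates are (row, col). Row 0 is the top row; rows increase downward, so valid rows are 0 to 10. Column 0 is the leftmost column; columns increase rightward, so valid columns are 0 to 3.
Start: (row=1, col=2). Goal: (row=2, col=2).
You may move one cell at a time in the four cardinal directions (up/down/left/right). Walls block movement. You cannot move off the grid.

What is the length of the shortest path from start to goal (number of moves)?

BFS from (row=1, col=2) until reaching (row=2, col=2):
  Distance 0: (row=1, col=2)
  Distance 1: (row=0, col=2), (row=1, col=1), (row=1, col=3), (row=2, col=2)  <- goal reached here
One shortest path (1 moves): (row=1, col=2) -> (row=2, col=2)

Answer: Shortest path length: 1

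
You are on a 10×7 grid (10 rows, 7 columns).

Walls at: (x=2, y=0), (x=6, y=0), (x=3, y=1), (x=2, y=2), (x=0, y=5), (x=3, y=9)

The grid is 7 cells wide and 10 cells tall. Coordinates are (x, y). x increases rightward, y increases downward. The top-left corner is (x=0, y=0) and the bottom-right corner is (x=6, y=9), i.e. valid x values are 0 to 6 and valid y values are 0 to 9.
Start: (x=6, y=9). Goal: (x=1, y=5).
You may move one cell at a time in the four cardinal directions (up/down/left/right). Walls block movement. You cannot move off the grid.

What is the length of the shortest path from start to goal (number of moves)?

BFS from (x=6, y=9) until reaching (x=1, y=5):
  Distance 0: (x=6, y=9)
  Distance 1: (x=6, y=8), (x=5, y=9)
  Distance 2: (x=6, y=7), (x=5, y=8), (x=4, y=9)
  Distance 3: (x=6, y=6), (x=5, y=7), (x=4, y=8)
  Distance 4: (x=6, y=5), (x=5, y=6), (x=4, y=7), (x=3, y=8)
  Distance 5: (x=6, y=4), (x=5, y=5), (x=4, y=6), (x=3, y=7), (x=2, y=8)
  Distance 6: (x=6, y=3), (x=5, y=4), (x=4, y=5), (x=3, y=6), (x=2, y=7), (x=1, y=8), (x=2, y=9)
  Distance 7: (x=6, y=2), (x=5, y=3), (x=4, y=4), (x=3, y=5), (x=2, y=6), (x=1, y=7), (x=0, y=8), (x=1, y=9)
  Distance 8: (x=6, y=1), (x=5, y=2), (x=4, y=3), (x=3, y=4), (x=2, y=5), (x=1, y=6), (x=0, y=7), (x=0, y=9)
  Distance 9: (x=5, y=1), (x=4, y=2), (x=3, y=3), (x=2, y=4), (x=1, y=5), (x=0, y=6)  <- goal reached here
One shortest path (9 moves): (x=6, y=9) -> (x=5, y=9) -> (x=4, y=9) -> (x=4, y=8) -> (x=3, y=8) -> (x=2, y=8) -> (x=1, y=8) -> (x=1, y=7) -> (x=1, y=6) -> (x=1, y=5)

Answer: Shortest path length: 9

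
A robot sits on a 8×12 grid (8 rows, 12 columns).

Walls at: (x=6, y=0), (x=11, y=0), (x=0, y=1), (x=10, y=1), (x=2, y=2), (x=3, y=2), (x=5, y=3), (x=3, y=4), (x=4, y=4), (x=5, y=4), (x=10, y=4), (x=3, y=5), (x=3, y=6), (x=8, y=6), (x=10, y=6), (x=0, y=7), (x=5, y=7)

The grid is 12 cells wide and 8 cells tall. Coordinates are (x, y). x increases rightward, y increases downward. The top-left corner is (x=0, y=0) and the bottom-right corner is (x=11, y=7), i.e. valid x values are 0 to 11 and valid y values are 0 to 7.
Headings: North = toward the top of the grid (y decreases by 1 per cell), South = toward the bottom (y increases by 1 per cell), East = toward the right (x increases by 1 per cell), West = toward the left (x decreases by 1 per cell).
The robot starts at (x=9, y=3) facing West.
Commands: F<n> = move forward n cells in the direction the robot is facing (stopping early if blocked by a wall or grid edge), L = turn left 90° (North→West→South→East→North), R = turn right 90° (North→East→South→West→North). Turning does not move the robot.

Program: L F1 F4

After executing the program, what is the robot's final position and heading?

Start: (x=9, y=3), facing West
  L: turn left, now facing South
  F1: move forward 1, now at (x=9, y=4)
  F4: move forward 3/4 (blocked), now at (x=9, y=7)
Final: (x=9, y=7), facing South

Answer: Final position: (x=9, y=7), facing South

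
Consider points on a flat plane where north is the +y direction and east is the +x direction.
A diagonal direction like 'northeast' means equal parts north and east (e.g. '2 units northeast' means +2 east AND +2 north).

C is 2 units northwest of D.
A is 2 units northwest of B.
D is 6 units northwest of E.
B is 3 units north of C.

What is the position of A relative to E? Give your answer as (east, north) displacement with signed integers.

Answer: A is at (east=-10, north=13) relative to E.

Derivation:
Place E at the origin (east=0, north=0).
  D is 6 units northwest of E: delta (east=-6, north=+6); D at (east=-6, north=6).
  C is 2 units northwest of D: delta (east=-2, north=+2); C at (east=-8, north=8).
  B is 3 units north of C: delta (east=+0, north=+3); B at (east=-8, north=11).
  A is 2 units northwest of B: delta (east=-2, north=+2); A at (east=-10, north=13).
Therefore A relative to E: (east=-10, north=13).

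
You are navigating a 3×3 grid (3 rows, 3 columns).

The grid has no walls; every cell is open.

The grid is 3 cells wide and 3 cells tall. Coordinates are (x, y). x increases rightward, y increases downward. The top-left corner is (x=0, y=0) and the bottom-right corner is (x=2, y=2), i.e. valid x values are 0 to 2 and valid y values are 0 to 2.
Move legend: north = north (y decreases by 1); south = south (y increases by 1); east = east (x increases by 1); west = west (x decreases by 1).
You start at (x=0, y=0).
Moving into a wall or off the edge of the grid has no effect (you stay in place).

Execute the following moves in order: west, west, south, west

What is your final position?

Answer: Final position: (x=0, y=1)

Derivation:
Start: (x=0, y=0)
  west (west): blocked, stay at (x=0, y=0)
  west (west): blocked, stay at (x=0, y=0)
  south (south): (x=0, y=0) -> (x=0, y=1)
  west (west): blocked, stay at (x=0, y=1)
Final: (x=0, y=1)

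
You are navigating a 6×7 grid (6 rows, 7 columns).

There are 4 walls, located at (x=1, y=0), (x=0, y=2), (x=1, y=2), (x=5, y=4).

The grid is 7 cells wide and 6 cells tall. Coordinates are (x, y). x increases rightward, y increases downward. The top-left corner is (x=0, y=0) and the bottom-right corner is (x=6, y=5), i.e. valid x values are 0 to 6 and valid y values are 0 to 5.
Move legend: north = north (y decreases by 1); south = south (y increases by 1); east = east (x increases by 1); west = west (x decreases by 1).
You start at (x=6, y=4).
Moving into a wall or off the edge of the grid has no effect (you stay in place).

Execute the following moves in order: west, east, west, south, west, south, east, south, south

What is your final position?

Answer: Final position: (x=6, y=5)

Derivation:
Start: (x=6, y=4)
  west (west): blocked, stay at (x=6, y=4)
  east (east): blocked, stay at (x=6, y=4)
  west (west): blocked, stay at (x=6, y=4)
  south (south): (x=6, y=4) -> (x=6, y=5)
  west (west): (x=6, y=5) -> (x=5, y=5)
  south (south): blocked, stay at (x=5, y=5)
  east (east): (x=5, y=5) -> (x=6, y=5)
  south (south): blocked, stay at (x=6, y=5)
  south (south): blocked, stay at (x=6, y=5)
Final: (x=6, y=5)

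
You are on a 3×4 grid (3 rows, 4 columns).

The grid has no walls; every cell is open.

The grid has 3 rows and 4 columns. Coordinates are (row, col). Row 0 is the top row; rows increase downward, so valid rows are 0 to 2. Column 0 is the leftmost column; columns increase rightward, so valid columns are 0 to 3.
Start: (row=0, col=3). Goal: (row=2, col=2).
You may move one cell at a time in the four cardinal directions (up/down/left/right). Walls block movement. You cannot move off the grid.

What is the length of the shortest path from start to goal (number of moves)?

Answer: Shortest path length: 3

Derivation:
BFS from (row=0, col=3) until reaching (row=2, col=2):
  Distance 0: (row=0, col=3)
  Distance 1: (row=0, col=2), (row=1, col=3)
  Distance 2: (row=0, col=1), (row=1, col=2), (row=2, col=3)
  Distance 3: (row=0, col=0), (row=1, col=1), (row=2, col=2)  <- goal reached here
One shortest path (3 moves): (row=0, col=3) -> (row=0, col=2) -> (row=1, col=2) -> (row=2, col=2)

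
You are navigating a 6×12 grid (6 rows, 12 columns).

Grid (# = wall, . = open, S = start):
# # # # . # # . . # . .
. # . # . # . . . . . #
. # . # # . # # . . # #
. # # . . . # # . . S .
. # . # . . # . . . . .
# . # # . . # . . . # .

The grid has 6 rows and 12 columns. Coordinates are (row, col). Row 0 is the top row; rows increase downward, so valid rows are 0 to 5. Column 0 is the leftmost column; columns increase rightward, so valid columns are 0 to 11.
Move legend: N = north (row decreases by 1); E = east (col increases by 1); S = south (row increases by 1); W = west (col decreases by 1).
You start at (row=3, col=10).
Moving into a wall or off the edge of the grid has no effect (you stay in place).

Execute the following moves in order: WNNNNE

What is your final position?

Start: (row=3, col=10)
  W (west): (row=3, col=10) -> (row=3, col=9)
  N (north): (row=3, col=9) -> (row=2, col=9)
  N (north): (row=2, col=9) -> (row=1, col=9)
  N (north): blocked, stay at (row=1, col=9)
  N (north): blocked, stay at (row=1, col=9)
  E (east): (row=1, col=9) -> (row=1, col=10)
Final: (row=1, col=10)

Answer: Final position: (row=1, col=10)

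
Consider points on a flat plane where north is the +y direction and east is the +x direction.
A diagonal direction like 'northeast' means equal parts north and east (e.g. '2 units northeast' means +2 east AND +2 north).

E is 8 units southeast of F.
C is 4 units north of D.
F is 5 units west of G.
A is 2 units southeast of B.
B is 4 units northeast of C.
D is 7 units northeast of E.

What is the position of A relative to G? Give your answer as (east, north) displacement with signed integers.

Place G at the origin (east=0, north=0).
  F is 5 units west of G: delta (east=-5, north=+0); F at (east=-5, north=0).
  E is 8 units southeast of F: delta (east=+8, north=-8); E at (east=3, north=-8).
  D is 7 units northeast of E: delta (east=+7, north=+7); D at (east=10, north=-1).
  C is 4 units north of D: delta (east=+0, north=+4); C at (east=10, north=3).
  B is 4 units northeast of C: delta (east=+4, north=+4); B at (east=14, north=7).
  A is 2 units southeast of B: delta (east=+2, north=-2); A at (east=16, north=5).
Therefore A relative to G: (east=16, north=5).

Answer: A is at (east=16, north=5) relative to G.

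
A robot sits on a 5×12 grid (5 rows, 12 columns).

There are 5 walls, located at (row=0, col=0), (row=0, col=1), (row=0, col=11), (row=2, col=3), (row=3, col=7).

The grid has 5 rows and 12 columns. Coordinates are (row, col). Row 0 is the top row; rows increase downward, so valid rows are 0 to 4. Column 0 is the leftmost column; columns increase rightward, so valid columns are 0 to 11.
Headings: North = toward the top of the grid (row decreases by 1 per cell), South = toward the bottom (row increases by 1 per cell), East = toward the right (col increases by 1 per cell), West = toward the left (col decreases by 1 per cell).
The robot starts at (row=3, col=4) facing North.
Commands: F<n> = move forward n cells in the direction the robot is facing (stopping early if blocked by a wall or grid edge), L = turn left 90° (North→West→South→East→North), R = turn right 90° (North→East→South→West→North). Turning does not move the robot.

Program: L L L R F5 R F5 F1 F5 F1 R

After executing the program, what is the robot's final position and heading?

Answer: Final position: (row=4, col=0), facing North

Derivation:
Start: (row=3, col=4), facing North
  L: turn left, now facing West
  L: turn left, now facing South
  L: turn left, now facing East
  R: turn right, now facing South
  F5: move forward 1/5 (blocked), now at (row=4, col=4)
  R: turn right, now facing West
  F5: move forward 4/5 (blocked), now at (row=4, col=0)
  F1: move forward 0/1 (blocked), now at (row=4, col=0)
  F5: move forward 0/5 (blocked), now at (row=4, col=0)
  F1: move forward 0/1 (blocked), now at (row=4, col=0)
  R: turn right, now facing North
Final: (row=4, col=0), facing North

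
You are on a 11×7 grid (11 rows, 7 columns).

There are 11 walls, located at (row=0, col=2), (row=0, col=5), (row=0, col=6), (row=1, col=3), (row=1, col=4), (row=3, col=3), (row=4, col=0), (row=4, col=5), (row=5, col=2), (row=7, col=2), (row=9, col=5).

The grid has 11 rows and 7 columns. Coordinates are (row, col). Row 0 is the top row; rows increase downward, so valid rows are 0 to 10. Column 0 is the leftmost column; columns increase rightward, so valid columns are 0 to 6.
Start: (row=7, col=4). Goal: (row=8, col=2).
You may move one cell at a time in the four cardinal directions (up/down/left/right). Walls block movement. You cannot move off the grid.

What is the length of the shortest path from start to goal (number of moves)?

BFS from (row=7, col=4) until reaching (row=8, col=2):
  Distance 0: (row=7, col=4)
  Distance 1: (row=6, col=4), (row=7, col=3), (row=7, col=5), (row=8, col=4)
  Distance 2: (row=5, col=4), (row=6, col=3), (row=6, col=5), (row=7, col=6), (row=8, col=3), (row=8, col=5), (row=9, col=4)
  Distance 3: (row=4, col=4), (row=5, col=3), (row=5, col=5), (row=6, col=2), (row=6, col=6), (row=8, col=2), (row=8, col=6), (row=9, col=3), (row=10, col=4)  <- goal reached here
One shortest path (3 moves): (row=7, col=4) -> (row=7, col=3) -> (row=8, col=3) -> (row=8, col=2)

Answer: Shortest path length: 3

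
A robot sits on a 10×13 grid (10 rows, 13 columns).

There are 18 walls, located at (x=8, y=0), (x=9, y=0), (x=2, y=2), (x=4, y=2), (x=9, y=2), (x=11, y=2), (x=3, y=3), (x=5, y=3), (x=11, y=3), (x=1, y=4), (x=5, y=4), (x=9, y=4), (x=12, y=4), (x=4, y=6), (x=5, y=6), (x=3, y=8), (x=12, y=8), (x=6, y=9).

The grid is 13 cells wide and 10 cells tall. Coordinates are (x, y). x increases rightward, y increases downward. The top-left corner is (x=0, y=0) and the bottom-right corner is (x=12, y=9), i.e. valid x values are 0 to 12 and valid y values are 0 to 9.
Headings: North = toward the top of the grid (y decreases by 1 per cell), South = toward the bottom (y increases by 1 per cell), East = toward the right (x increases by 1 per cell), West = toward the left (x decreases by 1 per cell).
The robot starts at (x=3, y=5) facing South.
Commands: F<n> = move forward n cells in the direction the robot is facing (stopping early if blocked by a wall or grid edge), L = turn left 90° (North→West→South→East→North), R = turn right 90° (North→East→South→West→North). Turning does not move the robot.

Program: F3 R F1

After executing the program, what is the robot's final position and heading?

Start: (x=3, y=5), facing South
  F3: move forward 2/3 (blocked), now at (x=3, y=7)
  R: turn right, now facing West
  F1: move forward 1, now at (x=2, y=7)
Final: (x=2, y=7), facing West

Answer: Final position: (x=2, y=7), facing West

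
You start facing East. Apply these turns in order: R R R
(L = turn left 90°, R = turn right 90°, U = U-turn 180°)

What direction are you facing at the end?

Start: East
  R (right (90° clockwise)) -> South
  R (right (90° clockwise)) -> West
  R (right (90° clockwise)) -> North
Final: North

Answer: Final heading: North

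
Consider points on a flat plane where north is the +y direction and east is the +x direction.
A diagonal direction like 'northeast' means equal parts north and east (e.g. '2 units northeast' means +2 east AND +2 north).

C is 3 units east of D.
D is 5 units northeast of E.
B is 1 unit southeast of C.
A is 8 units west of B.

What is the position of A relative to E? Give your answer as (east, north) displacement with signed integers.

Place E at the origin (east=0, north=0).
  D is 5 units northeast of E: delta (east=+5, north=+5); D at (east=5, north=5).
  C is 3 units east of D: delta (east=+3, north=+0); C at (east=8, north=5).
  B is 1 unit southeast of C: delta (east=+1, north=-1); B at (east=9, north=4).
  A is 8 units west of B: delta (east=-8, north=+0); A at (east=1, north=4).
Therefore A relative to E: (east=1, north=4).

Answer: A is at (east=1, north=4) relative to E.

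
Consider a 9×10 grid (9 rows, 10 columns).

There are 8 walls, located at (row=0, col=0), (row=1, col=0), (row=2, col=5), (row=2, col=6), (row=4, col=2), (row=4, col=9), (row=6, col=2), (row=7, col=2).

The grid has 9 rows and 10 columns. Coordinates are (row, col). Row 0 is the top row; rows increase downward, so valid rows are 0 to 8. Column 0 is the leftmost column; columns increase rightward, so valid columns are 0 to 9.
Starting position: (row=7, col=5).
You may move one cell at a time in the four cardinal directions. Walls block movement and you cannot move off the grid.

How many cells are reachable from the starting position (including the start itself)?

Answer: Reachable cells: 82

Derivation:
BFS flood-fill from (row=7, col=5):
  Distance 0: (row=7, col=5)
  Distance 1: (row=6, col=5), (row=7, col=4), (row=7, col=6), (row=8, col=5)
  Distance 2: (row=5, col=5), (row=6, col=4), (row=6, col=6), (row=7, col=3), (row=7, col=7), (row=8, col=4), (row=8, col=6)
  Distance 3: (row=4, col=5), (row=5, col=4), (row=5, col=6), (row=6, col=3), (row=6, col=7), (row=7, col=8), (row=8, col=3), (row=8, col=7)
  Distance 4: (row=3, col=5), (row=4, col=4), (row=4, col=6), (row=5, col=3), (row=5, col=7), (row=6, col=8), (row=7, col=9), (row=8, col=2), (row=8, col=8)
  Distance 5: (row=3, col=4), (row=3, col=6), (row=4, col=3), (row=4, col=7), (row=5, col=2), (row=5, col=8), (row=6, col=9), (row=8, col=1), (row=8, col=9)
  Distance 6: (row=2, col=4), (row=3, col=3), (row=3, col=7), (row=4, col=8), (row=5, col=1), (row=5, col=9), (row=7, col=1), (row=8, col=0)
  Distance 7: (row=1, col=4), (row=2, col=3), (row=2, col=7), (row=3, col=2), (row=3, col=8), (row=4, col=1), (row=5, col=0), (row=6, col=1), (row=7, col=0)
  Distance 8: (row=0, col=4), (row=1, col=3), (row=1, col=5), (row=1, col=7), (row=2, col=2), (row=2, col=8), (row=3, col=1), (row=3, col=9), (row=4, col=0), (row=6, col=0)
  Distance 9: (row=0, col=3), (row=0, col=5), (row=0, col=7), (row=1, col=2), (row=1, col=6), (row=1, col=8), (row=2, col=1), (row=2, col=9), (row=3, col=0)
  Distance 10: (row=0, col=2), (row=0, col=6), (row=0, col=8), (row=1, col=1), (row=1, col=9), (row=2, col=0)
  Distance 11: (row=0, col=1), (row=0, col=9)
Total reachable: 82 (grid has 82 open cells total)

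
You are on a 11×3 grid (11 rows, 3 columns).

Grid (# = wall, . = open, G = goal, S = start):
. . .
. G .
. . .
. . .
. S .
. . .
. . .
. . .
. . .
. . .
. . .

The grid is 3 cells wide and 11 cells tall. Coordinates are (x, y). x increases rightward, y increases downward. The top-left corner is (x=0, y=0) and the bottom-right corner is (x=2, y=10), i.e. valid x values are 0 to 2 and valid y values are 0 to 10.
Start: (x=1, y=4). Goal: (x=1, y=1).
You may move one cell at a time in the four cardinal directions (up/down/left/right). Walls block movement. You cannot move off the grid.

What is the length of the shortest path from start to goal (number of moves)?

BFS from (x=1, y=4) until reaching (x=1, y=1):
  Distance 0: (x=1, y=4)
  Distance 1: (x=1, y=3), (x=0, y=4), (x=2, y=4), (x=1, y=5)
  Distance 2: (x=1, y=2), (x=0, y=3), (x=2, y=3), (x=0, y=5), (x=2, y=5), (x=1, y=6)
  Distance 3: (x=1, y=1), (x=0, y=2), (x=2, y=2), (x=0, y=6), (x=2, y=6), (x=1, y=7)  <- goal reached here
One shortest path (3 moves): (x=1, y=4) -> (x=1, y=3) -> (x=1, y=2) -> (x=1, y=1)

Answer: Shortest path length: 3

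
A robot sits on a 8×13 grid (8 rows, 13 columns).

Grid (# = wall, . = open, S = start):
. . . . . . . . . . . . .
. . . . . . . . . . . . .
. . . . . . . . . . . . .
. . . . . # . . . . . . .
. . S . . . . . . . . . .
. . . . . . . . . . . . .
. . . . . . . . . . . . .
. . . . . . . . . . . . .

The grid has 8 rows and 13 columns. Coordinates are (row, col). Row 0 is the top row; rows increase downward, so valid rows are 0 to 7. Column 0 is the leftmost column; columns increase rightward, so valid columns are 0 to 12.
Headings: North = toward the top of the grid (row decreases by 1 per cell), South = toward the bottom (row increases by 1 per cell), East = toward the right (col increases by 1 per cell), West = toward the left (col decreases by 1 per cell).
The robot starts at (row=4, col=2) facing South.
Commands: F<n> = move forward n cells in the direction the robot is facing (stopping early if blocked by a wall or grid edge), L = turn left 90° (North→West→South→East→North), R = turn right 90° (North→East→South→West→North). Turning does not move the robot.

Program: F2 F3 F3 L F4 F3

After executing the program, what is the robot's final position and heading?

Start: (row=4, col=2), facing South
  F2: move forward 2, now at (row=6, col=2)
  F3: move forward 1/3 (blocked), now at (row=7, col=2)
  F3: move forward 0/3 (blocked), now at (row=7, col=2)
  L: turn left, now facing East
  F4: move forward 4, now at (row=7, col=6)
  F3: move forward 3, now at (row=7, col=9)
Final: (row=7, col=9), facing East

Answer: Final position: (row=7, col=9), facing East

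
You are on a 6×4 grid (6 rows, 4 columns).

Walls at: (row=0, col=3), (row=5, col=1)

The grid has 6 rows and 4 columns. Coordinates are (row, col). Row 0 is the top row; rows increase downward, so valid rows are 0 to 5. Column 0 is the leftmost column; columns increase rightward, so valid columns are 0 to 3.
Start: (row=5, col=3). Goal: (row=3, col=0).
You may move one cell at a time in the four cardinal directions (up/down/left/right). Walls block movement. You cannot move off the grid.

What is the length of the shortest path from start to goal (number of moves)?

BFS from (row=5, col=3) until reaching (row=3, col=0):
  Distance 0: (row=5, col=3)
  Distance 1: (row=4, col=3), (row=5, col=2)
  Distance 2: (row=3, col=3), (row=4, col=2)
  Distance 3: (row=2, col=3), (row=3, col=2), (row=4, col=1)
  Distance 4: (row=1, col=3), (row=2, col=2), (row=3, col=1), (row=4, col=0)
  Distance 5: (row=1, col=2), (row=2, col=1), (row=3, col=0), (row=5, col=0)  <- goal reached here
One shortest path (5 moves): (row=5, col=3) -> (row=5, col=2) -> (row=4, col=2) -> (row=4, col=1) -> (row=4, col=0) -> (row=3, col=0)

Answer: Shortest path length: 5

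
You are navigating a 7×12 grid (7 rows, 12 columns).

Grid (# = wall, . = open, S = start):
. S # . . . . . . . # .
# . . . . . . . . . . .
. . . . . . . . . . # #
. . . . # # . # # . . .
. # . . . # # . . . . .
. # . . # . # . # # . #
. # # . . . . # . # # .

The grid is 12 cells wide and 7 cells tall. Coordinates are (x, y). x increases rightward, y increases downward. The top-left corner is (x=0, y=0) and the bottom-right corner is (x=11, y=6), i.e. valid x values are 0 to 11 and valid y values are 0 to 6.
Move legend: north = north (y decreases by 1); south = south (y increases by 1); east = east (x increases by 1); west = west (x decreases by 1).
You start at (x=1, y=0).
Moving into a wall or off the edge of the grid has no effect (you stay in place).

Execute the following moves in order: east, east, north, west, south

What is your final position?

Answer: Final position: (x=0, y=0)

Derivation:
Start: (x=1, y=0)
  east (east): blocked, stay at (x=1, y=0)
  east (east): blocked, stay at (x=1, y=0)
  north (north): blocked, stay at (x=1, y=0)
  west (west): (x=1, y=0) -> (x=0, y=0)
  south (south): blocked, stay at (x=0, y=0)
Final: (x=0, y=0)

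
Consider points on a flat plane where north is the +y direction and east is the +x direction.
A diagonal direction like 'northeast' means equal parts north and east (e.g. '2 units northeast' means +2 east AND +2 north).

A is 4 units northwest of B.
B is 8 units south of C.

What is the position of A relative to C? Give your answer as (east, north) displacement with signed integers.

Answer: A is at (east=-4, north=-4) relative to C.

Derivation:
Place C at the origin (east=0, north=0).
  B is 8 units south of C: delta (east=+0, north=-8); B at (east=0, north=-8).
  A is 4 units northwest of B: delta (east=-4, north=+4); A at (east=-4, north=-4).
Therefore A relative to C: (east=-4, north=-4).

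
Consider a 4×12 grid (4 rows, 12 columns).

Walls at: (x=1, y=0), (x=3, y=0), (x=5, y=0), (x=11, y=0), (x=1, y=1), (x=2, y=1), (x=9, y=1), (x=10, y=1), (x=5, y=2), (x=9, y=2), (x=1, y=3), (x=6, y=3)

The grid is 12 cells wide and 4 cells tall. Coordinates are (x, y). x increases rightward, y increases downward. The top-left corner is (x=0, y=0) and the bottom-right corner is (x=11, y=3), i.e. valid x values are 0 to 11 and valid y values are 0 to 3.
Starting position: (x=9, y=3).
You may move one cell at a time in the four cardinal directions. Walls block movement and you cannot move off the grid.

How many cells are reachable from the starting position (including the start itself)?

BFS flood-fill from (x=9, y=3):
  Distance 0: (x=9, y=3)
  Distance 1: (x=8, y=3), (x=10, y=3)
  Distance 2: (x=8, y=2), (x=10, y=2), (x=7, y=3), (x=11, y=3)
  Distance 3: (x=8, y=1), (x=7, y=2), (x=11, y=2)
  Distance 4: (x=8, y=0), (x=7, y=1), (x=11, y=1), (x=6, y=2)
  Distance 5: (x=7, y=0), (x=9, y=0), (x=6, y=1)
  Distance 6: (x=6, y=0), (x=10, y=0), (x=5, y=1)
  Distance 7: (x=4, y=1)
  Distance 8: (x=4, y=0), (x=3, y=1), (x=4, y=2)
  Distance 9: (x=3, y=2), (x=4, y=3)
  Distance 10: (x=2, y=2), (x=3, y=3), (x=5, y=3)
  Distance 11: (x=1, y=2), (x=2, y=3)
  Distance 12: (x=0, y=2)
  Distance 13: (x=0, y=1), (x=0, y=3)
  Distance 14: (x=0, y=0)
Total reachable: 35 (grid has 36 open cells total)

Answer: Reachable cells: 35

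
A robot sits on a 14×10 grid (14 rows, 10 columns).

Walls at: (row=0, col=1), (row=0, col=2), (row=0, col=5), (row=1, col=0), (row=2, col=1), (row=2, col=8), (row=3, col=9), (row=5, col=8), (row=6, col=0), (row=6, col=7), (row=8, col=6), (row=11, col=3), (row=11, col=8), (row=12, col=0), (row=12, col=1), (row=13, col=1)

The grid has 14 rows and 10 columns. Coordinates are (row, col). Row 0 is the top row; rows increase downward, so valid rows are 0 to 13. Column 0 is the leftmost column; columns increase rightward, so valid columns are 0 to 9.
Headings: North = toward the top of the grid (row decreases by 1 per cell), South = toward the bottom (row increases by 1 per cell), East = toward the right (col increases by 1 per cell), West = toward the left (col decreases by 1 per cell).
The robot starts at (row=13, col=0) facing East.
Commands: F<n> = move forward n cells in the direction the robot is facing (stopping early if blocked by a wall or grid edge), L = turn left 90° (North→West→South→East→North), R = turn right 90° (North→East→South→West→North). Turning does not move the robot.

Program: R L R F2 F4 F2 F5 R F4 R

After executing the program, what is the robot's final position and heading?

Answer: Final position: (row=13, col=0), facing North

Derivation:
Start: (row=13, col=0), facing East
  R: turn right, now facing South
  L: turn left, now facing East
  R: turn right, now facing South
  F2: move forward 0/2 (blocked), now at (row=13, col=0)
  F4: move forward 0/4 (blocked), now at (row=13, col=0)
  F2: move forward 0/2 (blocked), now at (row=13, col=0)
  F5: move forward 0/5 (blocked), now at (row=13, col=0)
  R: turn right, now facing West
  F4: move forward 0/4 (blocked), now at (row=13, col=0)
  R: turn right, now facing North
Final: (row=13, col=0), facing North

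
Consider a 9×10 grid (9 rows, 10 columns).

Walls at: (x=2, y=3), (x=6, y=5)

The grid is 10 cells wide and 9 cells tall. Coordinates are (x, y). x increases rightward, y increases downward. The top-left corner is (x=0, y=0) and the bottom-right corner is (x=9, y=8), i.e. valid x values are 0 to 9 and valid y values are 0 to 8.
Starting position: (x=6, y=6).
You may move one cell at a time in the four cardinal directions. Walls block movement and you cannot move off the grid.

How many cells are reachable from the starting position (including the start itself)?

Answer: Reachable cells: 88

Derivation:
BFS flood-fill from (x=6, y=6):
  Distance 0: (x=6, y=6)
  Distance 1: (x=5, y=6), (x=7, y=6), (x=6, y=7)
  Distance 2: (x=5, y=5), (x=7, y=5), (x=4, y=6), (x=8, y=6), (x=5, y=7), (x=7, y=7), (x=6, y=8)
  Distance 3: (x=5, y=4), (x=7, y=4), (x=4, y=5), (x=8, y=5), (x=3, y=6), (x=9, y=6), (x=4, y=7), (x=8, y=7), (x=5, y=8), (x=7, y=8)
  Distance 4: (x=5, y=3), (x=7, y=3), (x=4, y=4), (x=6, y=4), (x=8, y=4), (x=3, y=5), (x=9, y=5), (x=2, y=6), (x=3, y=7), (x=9, y=7), (x=4, y=8), (x=8, y=8)
  Distance 5: (x=5, y=2), (x=7, y=2), (x=4, y=3), (x=6, y=3), (x=8, y=3), (x=3, y=4), (x=9, y=4), (x=2, y=5), (x=1, y=6), (x=2, y=7), (x=3, y=8), (x=9, y=8)
  Distance 6: (x=5, y=1), (x=7, y=1), (x=4, y=2), (x=6, y=2), (x=8, y=2), (x=3, y=3), (x=9, y=3), (x=2, y=4), (x=1, y=5), (x=0, y=6), (x=1, y=7), (x=2, y=8)
  Distance 7: (x=5, y=0), (x=7, y=0), (x=4, y=1), (x=6, y=1), (x=8, y=1), (x=3, y=2), (x=9, y=2), (x=1, y=4), (x=0, y=5), (x=0, y=7), (x=1, y=8)
  Distance 8: (x=4, y=0), (x=6, y=0), (x=8, y=0), (x=3, y=1), (x=9, y=1), (x=2, y=2), (x=1, y=3), (x=0, y=4), (x=0, y=8)
  Distance 9: (x=3, y=0), (x=9, y=0), (x=2, y=1), (x=1, y=2), (x=0, y=3)
  Distance 10: (x=2, y=0), (x=1, y=1), (x=0, y=2)
  Distance 11: (x=1, y=0), (x=0, y=1)
  Distance 12: (x=0, y=0)
Total reachable: 88 (grid has 88 open cells total)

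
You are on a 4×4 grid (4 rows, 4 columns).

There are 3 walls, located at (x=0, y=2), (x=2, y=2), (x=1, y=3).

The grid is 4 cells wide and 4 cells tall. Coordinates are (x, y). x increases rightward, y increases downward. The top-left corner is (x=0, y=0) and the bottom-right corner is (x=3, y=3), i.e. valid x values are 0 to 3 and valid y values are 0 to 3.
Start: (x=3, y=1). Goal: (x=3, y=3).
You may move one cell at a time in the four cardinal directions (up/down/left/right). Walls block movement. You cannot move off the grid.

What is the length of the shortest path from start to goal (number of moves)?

BFS from (x=3, y=1) until reaching (x=3, y=3):
  Distance 0: (x=3, y=1)
  Distance 1: (x=3, y=0), (x=2, y=1), (x=3, y=2)
  Distance 2: (x=2, y=0), (x=1, y=1), (x=3, y=3)  <- goal reached here
One shortest path (2 moves): (x=3, y=1) -> (x=3, y=2) -> (x=3, y=3)

Answer: Shortest path length: 2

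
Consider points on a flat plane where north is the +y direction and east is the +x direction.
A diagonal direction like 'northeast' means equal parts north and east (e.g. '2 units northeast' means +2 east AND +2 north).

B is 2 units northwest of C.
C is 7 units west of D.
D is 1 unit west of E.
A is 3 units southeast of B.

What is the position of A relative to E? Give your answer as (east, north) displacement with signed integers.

Answer: A is at (east=-7, north=-1) relative to E.

Derivation:
Place E at the origin (east=0, north=0).
  D is 1 unit west of E: delta (east=-1, north=+0); D at (east=-1, north=0).
  C is 7 units west of D: delta (east=-7, north=+0); C at (east=-8, north=0).
  B is 2 units northwest of C: delta (east=-2, north=+2); B at (east=-10, north=2).
  A is 3 units southeast of B: delta (east=+3, north=-3); A at (east=-7, north=-1).
Therefore A relative to E: (east=-7, north=-1).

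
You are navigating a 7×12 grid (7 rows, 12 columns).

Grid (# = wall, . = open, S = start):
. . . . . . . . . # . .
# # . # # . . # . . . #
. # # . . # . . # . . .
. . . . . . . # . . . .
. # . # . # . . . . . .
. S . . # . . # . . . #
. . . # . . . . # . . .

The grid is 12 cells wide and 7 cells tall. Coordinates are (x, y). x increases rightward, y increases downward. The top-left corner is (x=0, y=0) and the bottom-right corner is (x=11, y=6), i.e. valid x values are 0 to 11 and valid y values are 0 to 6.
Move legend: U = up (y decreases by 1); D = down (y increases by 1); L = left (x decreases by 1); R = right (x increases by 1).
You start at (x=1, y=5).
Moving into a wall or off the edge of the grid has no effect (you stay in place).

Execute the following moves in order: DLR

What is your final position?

Start: (x=1, y=5)
  D (down): (x=1, y=5) -> (x=1, y=6)
  L (left): (x=1, y=6) -> (x=0, y=6)
  R (right): (x=0, y=6) -> (x=1, y=6)
Final: (x=1, y=6)

Answer: Final position: (x=1, y=6)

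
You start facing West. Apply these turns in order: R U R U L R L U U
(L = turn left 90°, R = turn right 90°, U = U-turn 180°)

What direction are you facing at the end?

Answer: Final heading: North

Derivation:
Start: West
  R (right (90° clockwise)) -> North
  U (U-turn (180°)) -> South
  R (right (90° clockwise)) -> West
  U (U-turn (180°)) -> East
  L (left (90° counter-clockwise)) -> North
  R (right (90° clockwise)) -> East
  L (left (90° counter-clockwise)) -> North
  U (U-turn (180°)) -> South
  U (U-turn (180°)) -> North
Final: North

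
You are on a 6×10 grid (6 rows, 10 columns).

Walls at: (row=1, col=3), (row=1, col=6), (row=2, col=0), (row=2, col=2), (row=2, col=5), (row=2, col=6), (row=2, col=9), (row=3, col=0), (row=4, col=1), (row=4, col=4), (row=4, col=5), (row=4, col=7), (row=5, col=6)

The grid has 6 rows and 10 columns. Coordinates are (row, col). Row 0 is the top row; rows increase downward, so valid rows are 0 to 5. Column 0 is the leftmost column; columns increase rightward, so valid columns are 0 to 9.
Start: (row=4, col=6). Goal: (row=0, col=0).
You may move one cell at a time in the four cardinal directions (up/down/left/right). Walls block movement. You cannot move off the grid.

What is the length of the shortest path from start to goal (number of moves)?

BFS from (row=4, col=6) until reaching (row=0, col=0):
  Distance 0: (row=4, col=6)
  Distance 1: (row=3, col=6)
  Distance 2: (row=3, col=5), (row=3, col=7)
  Distance 3: (row=2, col=7), (row=3, col=4), (row=3, col=8)
  Distance 4: (row=1, col=7), (row=2, col=4), (row=2, col=8), (row=3, col=3), (row=3, col=9), (row=4, col=8)
  Distance 5: (row=0, col=7), (row=1, col=4), (row=1, col=8), (row=2, col=3), (row=3, col=2), (row=4, col=3), (row=4, col=9), (row=5, col=8)
  Distance 6: (row=0, col=4), (row=0, col=6), (row=0, col=8), (row=1, col=5), (row=1, col=9), (row=3, col=1), (row=4, col=2), (row=5, col=3), (row=5, col=7), (row=5, col=9)
  Distance 7: (row=0, col=3), (row=0, col=5), (row=0, col=9), (row=2, col=1), (row=5, col=2), (row=5, col=4)
  Distance 8: (row=0, col=2), (row=1, col=1), (row=5, col=1), (row=5, col=5)
  Distance 9: (row=0, col=1), (row=1, col=0), (row=1, col=2), (row=5, col=0)
  Distance 10: (row=0, col=0), (row=4, col=0)  <- goal reached here
One shortest path (10 moves): (row=4, col=6) -> (row=3, col=6) -> (row=3, col=5) -> (row=3, col=4) -> (row=3, col=3) -> (row=3, col=2) -> (row=3, col=1) -> (row=2, col=1) -> (row=1, col=1) -> (row=1, col=0) -> (row=0, col=0)

Answer: Shortest path length: 10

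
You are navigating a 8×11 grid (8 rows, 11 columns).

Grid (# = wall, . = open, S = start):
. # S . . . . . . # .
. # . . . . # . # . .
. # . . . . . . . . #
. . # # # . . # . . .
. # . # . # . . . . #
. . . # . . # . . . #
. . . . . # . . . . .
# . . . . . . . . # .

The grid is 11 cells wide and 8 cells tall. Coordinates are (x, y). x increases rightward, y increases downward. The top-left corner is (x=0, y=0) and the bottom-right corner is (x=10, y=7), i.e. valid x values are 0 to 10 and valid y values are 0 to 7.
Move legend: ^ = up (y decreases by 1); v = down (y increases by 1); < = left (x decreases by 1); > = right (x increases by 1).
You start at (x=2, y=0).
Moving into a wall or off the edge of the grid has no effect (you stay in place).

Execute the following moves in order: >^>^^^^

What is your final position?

Start: (x=2, y=0)
  > (right): (x=2, y=0) -> (x=3, y=0)
  ^ (up): blocked, stay at (x=3, y=0)
  > (right): (x=3, y=0) -> (x=4, y=0)
  [×4]^ (up): blocked, stay at (x=4, y=0)
Final: (x=4, y=0)

Answer: Final position: (x=4, y=0)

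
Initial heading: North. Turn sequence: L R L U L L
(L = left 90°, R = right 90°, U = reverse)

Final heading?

Start: North
  L (left (90° counter-clockwise)) -> West
  R (right (90° clockwise)) -> North
  L (left (90° counter-clockwise)) -> West
  U (U-turn (180°)) -> East
  L (left (90° counter-clockwise)) -> North
  L (left (90° counter-clockwise)) -> West
Final: West

Answer: Final heading: West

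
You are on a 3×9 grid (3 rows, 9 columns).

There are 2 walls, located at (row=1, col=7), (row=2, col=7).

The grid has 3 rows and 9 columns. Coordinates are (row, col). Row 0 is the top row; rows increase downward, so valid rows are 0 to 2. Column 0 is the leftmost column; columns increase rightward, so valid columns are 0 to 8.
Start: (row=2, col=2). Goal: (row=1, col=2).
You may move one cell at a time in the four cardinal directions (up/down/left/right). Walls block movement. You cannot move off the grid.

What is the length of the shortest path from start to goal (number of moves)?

Answer: Shortest path length: 1

Derivation:
BFS from (row=2, col=2) until reaching (row=1, col=2):
  Distance 0: (row=2, col=2)
  Distance 1: (row=1, col=2), (row=2, col=1), (row=2, col=3)  <- goal reached here
One shortest path (1 moves): (row=2, col=2) -> (row=1, col=2)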